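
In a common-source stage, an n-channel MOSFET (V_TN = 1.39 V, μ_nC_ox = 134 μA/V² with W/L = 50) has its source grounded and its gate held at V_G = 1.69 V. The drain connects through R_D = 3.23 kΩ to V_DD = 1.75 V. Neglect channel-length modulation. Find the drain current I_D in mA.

I_D = 0.302 mA

V_GS = V_G = 1.69 V, so V_ov = 1.69 − 1.39 = 0.3 V.
k_n = μ_nC_ox · (W/L) = 6.7 mA/V².
Assume saturation: I_D = ½ k_n V_ov² = 0.5 × 6.7 × 0.3² = 0.302 mA, giving V_DS = V_DD − I_D R_D = 1.75 − 0.302 × 3.23 = 0.776 V.
V_DS = 0.776 V ≥ V_ov = 0.3 V, confirming saturation.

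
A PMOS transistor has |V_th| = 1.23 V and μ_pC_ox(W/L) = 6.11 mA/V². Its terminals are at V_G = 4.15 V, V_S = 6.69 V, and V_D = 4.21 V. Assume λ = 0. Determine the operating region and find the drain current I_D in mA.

Saturation; I_D = 5.24 mA

V_SG = V_S − V_G = 6.69 − 4.15 = 2.54 V; V_SD = V_S − V_D = 6.69 − 4.21 = 2.48 V.
V_ov = V_SG − |V_th| = 2.54 − 1.23 = 1.31 V.
Since V_SD = 2.48 V ≥ V_ov = 1.31 V, the device is in saturation.
I_D = ½ k_p V_ov² = 0.5 × 6.11 × 1.31² = 5.24 mA.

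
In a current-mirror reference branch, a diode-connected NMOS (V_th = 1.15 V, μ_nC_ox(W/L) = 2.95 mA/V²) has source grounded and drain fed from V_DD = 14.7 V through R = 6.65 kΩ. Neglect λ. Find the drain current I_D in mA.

With gate tied to drain, V_GS = V_DS ≥ V_GS − V_th, so the device is in saturation.
KCL at the drain: ½ k_n (V_GS − V_th)² = (V_DD − V_GS)/R.
Let x = V_GS − 1.15. Then 9.81 x² + x − 13.55 = 0, giving x = 1.13 V (positive root), so V_GS = 2.28 V.
I_D = (V_DD − V_GS)/R = (14.7 − 2.28) / 6.65 = 1.87 mA.

I_D = 1.87 mA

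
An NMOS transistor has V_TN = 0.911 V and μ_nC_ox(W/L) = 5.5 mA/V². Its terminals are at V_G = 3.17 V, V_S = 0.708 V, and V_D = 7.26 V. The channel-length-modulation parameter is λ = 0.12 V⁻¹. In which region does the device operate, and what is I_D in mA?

Saturation; I_D = 11.8 mA

V_GS = V_G − V_S = 3.17 − 0.708 = 2.46 V; V_DS = V_D − V_S = 7.26 − 0.708 = 6.55 V.
V_ov = V_GS − V_TN = 2.46 − 0.911 = 1.55 V.
Since V_DS = 6.55 V ≥ V_ov = 1.55 V, the device is in saturation.
I_D = ½ k_n V_ov² (1 + λ V_DS) = 0.5 × 5.5 × 1.55² × (1 + 0.12 × 6.55) = 11.8 mA.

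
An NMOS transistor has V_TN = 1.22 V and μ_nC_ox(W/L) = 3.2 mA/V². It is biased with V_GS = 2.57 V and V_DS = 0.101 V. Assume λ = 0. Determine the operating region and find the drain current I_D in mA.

Triode; I_D = 0.420 mA

V_ov = V_GS − V_TN = 2.57 − 1.22 = 1.35 V.
Since V_DS = 0.101 V < V_ov = 1.35 V, the device is in the triode region.
I_D = k_n [V_ov · V_DS − ½ V_DS²] = 3.2 × [1.35 × 0.101 − 0.5 × 0.101²] = 0.42 mA.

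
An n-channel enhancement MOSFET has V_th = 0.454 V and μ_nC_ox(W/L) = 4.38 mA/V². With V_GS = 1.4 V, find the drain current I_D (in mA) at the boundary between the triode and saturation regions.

At the boundary V_DS = V_ov = V_GS − V_th = 1.4 − 0.454 = 0.946 V.
I_D = ½ k_n V_ov² = 0.5 × 4.38 × 0.946² = 1.96 mA.

I_D = 1.96 mA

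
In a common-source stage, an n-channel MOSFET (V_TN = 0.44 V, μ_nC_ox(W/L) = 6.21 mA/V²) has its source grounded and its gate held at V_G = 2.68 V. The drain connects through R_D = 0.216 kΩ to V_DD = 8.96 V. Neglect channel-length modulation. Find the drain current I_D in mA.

I_D = 15.6 mA

V_GS = V_G = 2.68 V, so V_ov = 2.68 − 0.44 = 2.24 V.
Assume saturation: I_D = ½ k_n V_ov² = 0.5 × 6.21 × 2.24² = 15.6 mA, giving V_DS = V_DD − I_D R_D = 8.96 − 15.6 × 0.216 = 5.59 V.
V_DS = 5.59 V ≥ V_ov = 2.24 V, confirming saturation.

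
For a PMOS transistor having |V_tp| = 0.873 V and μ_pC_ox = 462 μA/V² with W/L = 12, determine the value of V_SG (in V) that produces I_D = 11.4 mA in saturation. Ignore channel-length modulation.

k_p = μ_pC_ox · (W/L) = 5.544 mA/V².
In saturation I_D = ½ k_p (V_SG − |V_tp|)², so V_SG − |V_tp| = √(2 I_D / k_p) = √(2 × 11.4 / 5.544) = 2.03 V.
V_SG = 0.873 + 2.03 = 2.9 V.

V_SG = 2.90 V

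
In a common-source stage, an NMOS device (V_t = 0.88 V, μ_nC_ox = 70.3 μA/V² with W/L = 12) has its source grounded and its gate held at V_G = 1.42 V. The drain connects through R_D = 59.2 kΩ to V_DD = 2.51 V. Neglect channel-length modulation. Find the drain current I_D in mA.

I_D = 0.0407 mA

V_GS = V_G = 1.42 V, so V_ov = 1.42 − 0.88 = 0.54 V.
k_n = μ_nC_ox · (W/L) = 0.8436 mA/V².
Assume saturation: I_D = ½ k_n V_ov² = 0.5 × 0.8436 × 0.54² = 0.123 mA, giving V_DS = V_DD − I_D R_D = 2.51 − 0.123 × 59.2 = -4.77 V.
But -4.77 V < V_ov = 0.54 V, so the device is actually in triode.
In triode I_D = k_n[V_ov V_DS − ½ V_DS²] and I_D = (V_DD − V_DS)/R_D. Equating: 25 V_DS² − 27.97 V_DS + 2.51 = 0, giving V_DS = 0.0984 V (the root below V_ov).
I_D = (2.51 − 0.0984) / 59.2 = 0.0407 mA.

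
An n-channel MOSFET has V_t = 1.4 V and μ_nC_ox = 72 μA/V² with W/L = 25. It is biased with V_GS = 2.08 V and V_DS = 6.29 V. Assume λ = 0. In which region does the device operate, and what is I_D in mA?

Saturation; I_D = 0.416 mA

k_n = μ_nC_ox · (W/L) = 1.8 mA/V².
V_ov = V_GS − V_t = 2.08 − 1.4 = 0.68 V.
Since V_DS = 6.29 V ≥ V_ov = 0.68 V, the device is in saturation.
I_D = ½ k_n V_ov² = 0.5 × 1.8 × 0.68² = 0.416 mA.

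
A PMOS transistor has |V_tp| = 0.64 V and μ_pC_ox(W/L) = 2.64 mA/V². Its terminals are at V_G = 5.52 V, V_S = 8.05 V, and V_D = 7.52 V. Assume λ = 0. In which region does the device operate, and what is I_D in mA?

Triode; I_D = 2.27 mA

V_SG = V_S − V_G = 8.05 − 5.52 = 2.53 V; V_SD = V_S − V_D = 8.05 − 7.52 = 0.53 V.
V_ov = V_SG − |V_tp| = 2.53 − 0.64 = 1.89 V.
Since V_SD = 0.53 V < V_ov = 1.89 V, the device is in the triode region.
I_D = k_p [V_ov · V_SD − ½ V_SD²] = 2.64 × [1.89 × 0.53 − 0.5 × 0.53²] = 2.27 mA.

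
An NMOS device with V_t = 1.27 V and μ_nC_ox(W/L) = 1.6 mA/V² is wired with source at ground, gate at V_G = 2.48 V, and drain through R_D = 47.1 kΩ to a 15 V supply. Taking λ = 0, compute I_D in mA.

V_GS = V_G = 2.48 V, so V_ov = 2.48 − 1.27 = 1.21 V.
Assume saturation: I_D = ½ k_n V_ov² = 0.5 × 1.6 × 1.21² = 1.17 mA, giving V_DS = V_DD − I_D R_D = 15 − 1.17 × 47.1 = -40.2 V.
But -40.2 V < V_ov = 1.21 V, so the device is actually in triode.
In triode I_D = k_n[V_ov V_DS − ½ V_DS²] and I_D = (V_DD − V_DS)/R_D. Equating: 37.7 V_DS² − 92.19 V_DS + 15 = 0, giving V_DS = 0.175 V (the root below V_ov).
I_D = (15 − 0.175) / 47.1 = 0.315 mA.

I_D = 0.315 mA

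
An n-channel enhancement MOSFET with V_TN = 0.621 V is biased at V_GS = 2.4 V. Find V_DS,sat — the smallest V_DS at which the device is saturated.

The boundary between triode and saturation is V_DS = V_GS − V_TN = V_ov.
V_ov = 2.4 − 0.621 = 1.78 V.

V_DS,sat = 1.78 V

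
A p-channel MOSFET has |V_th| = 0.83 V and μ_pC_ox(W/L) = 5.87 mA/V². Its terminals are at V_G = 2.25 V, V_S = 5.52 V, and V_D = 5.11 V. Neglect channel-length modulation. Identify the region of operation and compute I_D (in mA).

Triode; I_D = 5.38 mA

V_SG = V_S − V_G = 5.52 − 2.25 = 3.27 V; V_SD = V_S − V_D = 5.52 − 5.11 = 0.41 V.
V_ov = V_SG − |V_th| = 3.27 − 0.83 = 2.44 V.
Since V_SD = 0.41 V < V_ov = 2.44 V, the device is in the triode region.
I_D = k_p [V_ov · V_SD − ½ V_SD²] = 5.87 × [2.44 × 0.41 − 0.5 × 0.41²] = 5.38 mA.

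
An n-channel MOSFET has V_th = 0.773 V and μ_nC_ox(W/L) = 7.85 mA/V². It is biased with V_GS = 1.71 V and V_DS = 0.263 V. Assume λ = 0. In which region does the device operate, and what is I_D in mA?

V_ov = V_GS − V_th = 1.71 − 0.773 = 0.937 V.
Since V_DS = 0.263 V < V_ov = 0.937 V, the device is in the triode region.
I_D = k_n [V_ov · V_DS − ½ V_DS²] = 7.85 × [0.937 × 0.263 − 0.5 × 0.263²] = 1.66 mA.

Triode; I_D = 1.66 mA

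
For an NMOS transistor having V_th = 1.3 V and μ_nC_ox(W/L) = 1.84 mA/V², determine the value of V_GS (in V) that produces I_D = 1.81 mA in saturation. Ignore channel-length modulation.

In saturation I_D = ½ k_n (V_GS − V_th)², so V_GS − V_th = √(2 I_D / k_n) = √(2 × 1.81 / 1.84) = 1.4 V.
V_GS = 1.3 + 1.4 = 2.7 V.

V_GS = 2.70 V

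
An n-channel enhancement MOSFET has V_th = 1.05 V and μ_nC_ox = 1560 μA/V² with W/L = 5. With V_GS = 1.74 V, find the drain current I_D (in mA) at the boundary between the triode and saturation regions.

At the boundary V_DS = V_ov = V_GS − V_th = 1.74 − 1.05 = 0.69 V.
k_n = μ_nC_ox · (W/L) = 7.8 mA/V².
I_D = ½ k_n V_ov² = 0.5 × 7.8 × 0.69² = 1.86 mA.

I_D = 1.86 mA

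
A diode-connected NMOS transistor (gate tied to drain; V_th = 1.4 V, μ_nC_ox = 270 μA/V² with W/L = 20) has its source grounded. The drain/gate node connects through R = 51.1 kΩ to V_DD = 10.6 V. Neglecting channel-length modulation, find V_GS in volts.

With gate tied to drain, V_GS = V_DS ≥ V_GS − V_th, so the device is in saturation.
k_n = μ_nC_ox · (W/L) = 5.4 mA/V².
KCL at the drain: ½ k_n (V_GS − V_th)² = (V_DD − V_GS)/R.
Let x = V_GS − 1.4. Then 138 x² + x − 9.2 = 0, giving x = 0.255 V (positive root), so V_GS = 1.65 V.
I_D = (V_DD − V_GS)/R = (10.6 − 1.65) / 51.1 = 0.175 mA.

V_GS = 1.65 V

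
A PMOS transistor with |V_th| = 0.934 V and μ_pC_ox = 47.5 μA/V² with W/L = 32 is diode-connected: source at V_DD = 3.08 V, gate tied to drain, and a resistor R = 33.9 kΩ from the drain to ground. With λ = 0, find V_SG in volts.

V_SG = 1.20 V

With gate tied to drain, V_SG = V_SD ≥ V_SG − |V_th|, so the device is in saturation.
k_p = μ_pC_ox · (W/L) = 1.52 mA/V².
KCL at the drain: ½ k_p (V_SG − |V_th|)² = (V_DD − V_SG)/R.
Let x = V_SG − 0.934. Then 25.8 x² + x − 2.146 = 0, giving x = 0.27 V (positive root), so V_SG = 1.2 V.
I_D = (V_DD − V_SG)/R = (3.08 − 1.2) / 33.9 = 0.0553 mA.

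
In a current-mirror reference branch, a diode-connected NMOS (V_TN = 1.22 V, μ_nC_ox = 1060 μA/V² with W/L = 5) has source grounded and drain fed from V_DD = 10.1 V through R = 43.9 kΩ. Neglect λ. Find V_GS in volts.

V_GS = 1.49 V

With gate tied to drain, V_GS = V_DS ≥ V_GS − V_TN, so the device is in saturation.
k_n = μ_nC_ox · (W/L) = 5.3 mA/V².
KCL at the drain: ½ k_n (V_GS − V_TN)² = (V_DD − V_GS)/R.
Let x = V_GS − 1.22. Then 116 x² + x − 8.88 = 0, giving x = 0.272 V (positive root), so V_GS = 1.49 V.
I_D = (V_DD − V_GS)/R = (10.1 − 1.49) / 43.9 = 0.196 mA.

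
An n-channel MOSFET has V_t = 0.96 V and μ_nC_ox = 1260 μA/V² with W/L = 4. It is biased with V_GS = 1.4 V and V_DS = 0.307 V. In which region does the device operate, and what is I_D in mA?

k_n = μ_nC_ox · (W/L) = 5.04 mA/V².
V_ov = V_GS − V_t = 1.4 − 0.96 = 0.44 V.
Since V_DS = 0.307 V < V_ov = 0.44 V, the device is in the triode region.
I_D = k_n [V_ov · V_DS − ½ V_DS²] = 5.04 × [0.44 × 0.307 − 0.5 × 0.307²] = 0.443 mA.

Triode; I_D = 0.443 mA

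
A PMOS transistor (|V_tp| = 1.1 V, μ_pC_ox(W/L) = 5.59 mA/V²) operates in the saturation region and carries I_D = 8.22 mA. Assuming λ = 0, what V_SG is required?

In saturation I_D = ½ k_p (V_SG − |V_tp|)², so V_SG − |V_tp| = √(2 I_D / k_p) = √(2 × 8.22 / 5.59) = 1.71 V.
V_SG = 1.1 + 1.71 = 2.81 V.

V_SG = 2.81 V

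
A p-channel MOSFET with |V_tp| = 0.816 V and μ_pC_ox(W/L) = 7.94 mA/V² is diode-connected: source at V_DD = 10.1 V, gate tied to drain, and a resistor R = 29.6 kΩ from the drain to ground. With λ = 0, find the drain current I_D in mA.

I_D = 0.304 mA

With gate tied to drain, V_SG = V_SD ≥ V_SG − |V_tp|, so the device is in saturation.
KCL at the drain: ½ k_p (V_SG − |V_tp|)² = (V_DD − V_SG)/R.
Let x = V_SG − 0.816. Then 118 x² + x − 9.284 = 0, giving x = 0.277 V (positive root), so V_SG = 1.09 V.
I_D = (V_DD − V_SG)/R = (10.1 − 1.09) / 29.6 = 0.304 mA.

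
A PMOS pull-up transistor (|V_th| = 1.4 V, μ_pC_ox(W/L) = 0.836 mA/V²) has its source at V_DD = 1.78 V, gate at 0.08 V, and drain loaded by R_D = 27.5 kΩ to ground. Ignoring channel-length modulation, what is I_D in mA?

V_SG = V_DD − V_G = 1.78 − 0.08 = 1.7 V, so V_ov = 1.7 − 1.4 = 0.3 V.
Assume saturation: I_D = ½ k_p V_ov² = 0.5 × 0.836 × 0.3² = 0.0376 mA, giving V_SD = V_DD − I_D R_D = 1.78 − 0.0376 × 27.5 = 0.745 V.
V_SD = 0.745 V ≥ V_ov = 0.3 V, confirming saturation.

I_D = 0.0376 mA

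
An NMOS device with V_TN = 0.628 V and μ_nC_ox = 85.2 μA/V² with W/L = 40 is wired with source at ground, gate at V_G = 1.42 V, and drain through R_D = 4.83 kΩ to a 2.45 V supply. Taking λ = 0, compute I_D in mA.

V_GS = V_G = 1.42 V, so V_ov = 1.42 − 0.628 = 0.792 V.
k_n = μ_nC_ox · (W/L) = 3.408 mA/V².
Assume saturation: I_D = ½ k_n V_ov² = 0.5 × 3.408 × 0.792² = 1.07 mA, giving V_DS = V_DD − I_D R_D = 2.45 − 1.07 × 4.83 = -2.71 V.
But -2.71 V < V_ov = 0.792 V, so the device is actually in triode.
In triode I_D = k_n[V_ov V_DS − ½ V_DS²] and I_D = (V_DD − V_DS)/R_D. Equating: 8.23 V_DS² − 14.04 V_DS + 2.45 = 0, giving V_DS = 0.197 V (the root below V_ov).
I_D = (2.45 − 0.197) / 4.83 = 0.466 mA.

I_D = 0.466 mA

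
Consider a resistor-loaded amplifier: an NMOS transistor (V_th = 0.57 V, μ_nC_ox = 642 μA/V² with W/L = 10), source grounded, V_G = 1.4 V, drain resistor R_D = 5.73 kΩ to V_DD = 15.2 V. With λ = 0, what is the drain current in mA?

I_D = 2.21 mA

V_GS = V_G = 1.4 V, so V_ov = 1.4 − 0.57 = 0.83 V.
k_n = μ_nC_ox · (W/L) = 6.42 mA/V².
Assume saturation: I_D = ½ k_n V_ov² = 0.5 × 6.42 × 0.83² = 2.21 mA, giving V_DS = V_DD − I_D R_D = 15.2 − 2.21 × 5.73 = 2.53 V.
V_DS = 2.53 V ≥ V_ov = 0.83 V, confirming saturation.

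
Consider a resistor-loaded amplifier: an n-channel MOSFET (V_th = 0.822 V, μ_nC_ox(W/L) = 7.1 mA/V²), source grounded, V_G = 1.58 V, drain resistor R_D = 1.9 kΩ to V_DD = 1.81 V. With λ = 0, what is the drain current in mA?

I_D = 0.857 mA

V_GS = V_G = 1.58 V, so V_ov = 1.58 − 0.822 = 0.758 V.
Assume saturation: I_D = ½ k_n V_ov² = 0.5 × 7.1 × 0.758² = 2.04 mA, giving V_DS = V_DD − I_D R_D = 1.81 − 2.04 × 1.9 = -2.07 V.
But -2.07 V < V_ov = 0.758 V, so the device is actually in triode.
In triode I_D = k_n[V_ov V_DS − ½ V_DS²] and I_D = (V_DD − V_DS)/R_D. Equating: 6.74 V_DS² − 11.23 V_DS + 1.81 = 0, giving V_DS = 0.181 V (the root below V_ov).
I_D = (1.81 − 0.181) / 1.9 = 0.857 mA.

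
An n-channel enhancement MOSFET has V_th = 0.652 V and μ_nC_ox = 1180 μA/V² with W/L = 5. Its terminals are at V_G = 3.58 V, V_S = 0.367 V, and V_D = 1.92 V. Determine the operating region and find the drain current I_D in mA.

Triode; I_D = 16.4 mA

V_GS = V_G − V_S = 3.58 − 0.367 = 3.21 V; V_DS = V_D − V_S = 1.92 − 0.367 = 1.55 V.
k_n = μ_nC_ox · (W/L) = 5.9 mA/V².
V_ov = V_GS − V_th = 3.21 − 0.652 = 2.56 V.
Since V_DS = 1.55 V < V_ov = 2.56 V, the device is in the triode region.
I_D = k_n [V_ov · V_DS − ½ V_DS²] = 5.9 × [2.56 × 1.55 − 0.5 × 1.55²] = 16.4 mA.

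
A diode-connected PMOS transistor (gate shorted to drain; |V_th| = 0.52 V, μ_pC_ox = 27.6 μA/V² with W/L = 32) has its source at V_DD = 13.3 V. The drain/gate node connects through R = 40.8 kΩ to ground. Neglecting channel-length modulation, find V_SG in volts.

With gate tied to drain, V_SG = V_SD ≥ V_SG − |V_th|, so the device is in saturation.
k_p = μ_pC_ox · (W/L) = 0.8832 mA/V².
KCL at the drain: ½ k_p (V_SG − |V_th|)² = (V_DD − V_SG)/R.
Let x = V_SG − 0.52. Then 18 x² + x − 12.78 = 0, giving x = 0.815 V (positive root), so V_SG = 1.33 V.
I_D = (V_DD − V_SG)/R = (13.3 − 1.33) / 40.8 = 0.293 mA.

V_SG = 1.33 V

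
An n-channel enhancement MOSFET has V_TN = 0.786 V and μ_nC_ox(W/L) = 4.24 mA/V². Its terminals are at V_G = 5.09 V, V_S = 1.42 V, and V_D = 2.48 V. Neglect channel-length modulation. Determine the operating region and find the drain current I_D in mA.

V_GS = V_G − V_S = 5.09 − 1.42 = 3.67 V; V_DS = V_D − V_S = 2.48 − 1.42 = 1.06 V.
V_ov = V_GS − V_TN = 3.67 − 0.786 = 2.88 V.
Since V_DS = 1.06 V < V_ov = 2.88 V, the device is in the triode region.
I_D = k_n [V_ov · V_DS − ½ V_DS²] = 4.24 × [2.88 × 1.06 − 0.5 × 1.06²] = 10.6 mA.

Triode; I_D = 10.6 mA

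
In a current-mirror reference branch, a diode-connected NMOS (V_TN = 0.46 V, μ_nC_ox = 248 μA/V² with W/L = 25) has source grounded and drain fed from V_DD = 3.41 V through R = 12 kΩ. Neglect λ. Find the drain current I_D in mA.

I_D = 0.223 mA

With gate tied to drain, V_GS = V_DS ≥ V_GS − V_TN, so the device is in saturation.
k_n = μ_nC_ox · (W/L) = 6.2 mA/V².
KCL at the drain: ½ k_n (V_GS − V_TN)² = (V_DD − V_GS)/R.
Let x = V_GS − 0.46. Then 37.2 x² + x − 2.95 = 0, giving x = 0.268 V (positive root), so V_GS = 0.728 V.
I_D = (V_DD − V_GS)/R = (3.41 − 0.728) / 12 = 0.223 mA.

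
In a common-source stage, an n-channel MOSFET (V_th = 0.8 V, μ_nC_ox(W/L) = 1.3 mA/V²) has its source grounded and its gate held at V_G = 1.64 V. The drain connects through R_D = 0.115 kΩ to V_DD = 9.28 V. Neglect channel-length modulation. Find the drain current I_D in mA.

V_GS = V_G = 1.64 V, so V_ov = 1.64 − 0.8 = 0.84 V.
Assume saturation: I_D = ½ k_n V_ov² = 0.5 × 1.3 × 0.84² = 0.459 mA, giving V_DS = V_DD − I_D R_D = 9.28 − 0.459 × 0.115 = 9.23 V.
V_DS = 9.23 V ≥ V_ov = 0.84 V, confirming saturation.

I_D = 0.459 mA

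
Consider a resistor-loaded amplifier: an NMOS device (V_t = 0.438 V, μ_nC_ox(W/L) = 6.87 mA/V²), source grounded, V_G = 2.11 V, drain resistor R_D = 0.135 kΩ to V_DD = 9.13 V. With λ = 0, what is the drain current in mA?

I_D = 9.60 mA

V_GS = V_G = 2.11 V, so V_ov = 2.11 − 0.438 = 1.67 V.
Assume saturation: I_D = ½ k_n V_ov² = 0.5 × 6.87 × 1.67² = 9.6 mA, giving V_DS = V_DD − I_D R_D = 9.13 − 9.6 × 0.135 = 7.83 V.
V_DS = 7.83 V ≥ V_ov = 1.67 V, confirming saturation.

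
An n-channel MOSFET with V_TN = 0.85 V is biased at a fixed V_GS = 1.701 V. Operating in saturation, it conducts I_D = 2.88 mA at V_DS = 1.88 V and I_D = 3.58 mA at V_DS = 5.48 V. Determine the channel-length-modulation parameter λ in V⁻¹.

λ = 0.0773 V⁻¹

With V_GS fixed, I_D ∝ (1 + λ V_DS) in saturation, so I_D2/I_D1 = (1 + λ V_DS2)/(1 + λ V_DS1).
3.58/2.88 = 1.243 = (1 + 5.48 λ)/(1 + 1.88 λ).
Solving: λ (I_D1 V_DS2 − I_D2 V_DS1) = I_D2 − I_D1, so λ = (3.58 − 2.88) / (2.88 × 5.48 − 3.58 × 1.88) = 0.7 / 9.05 = 0.0773 V⁻¹.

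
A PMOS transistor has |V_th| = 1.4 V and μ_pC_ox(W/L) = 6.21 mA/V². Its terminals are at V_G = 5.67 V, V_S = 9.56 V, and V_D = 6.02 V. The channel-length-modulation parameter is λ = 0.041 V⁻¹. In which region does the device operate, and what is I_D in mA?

Saturation; I_D = 22.0 mA

V_SG = V_S − V_G = 9.56 − 5.67 = 3.89 V; V_SD = V_S − V_D = 9.56 − 6.02 = 3.54 V.
V_ov = V_SG − |V_th| = 3.89 − 1.4 = 2.49 V.
Since V_SD = 3.54 V ≥ V_ov = 2.49 V, the device is in saturation.
I_D = ½ k_p V_ov² (1 + λ V_SD) = 0.5 × 6.21 × 2.49² × (1 + 0.041 × 3.54) = 22 mA.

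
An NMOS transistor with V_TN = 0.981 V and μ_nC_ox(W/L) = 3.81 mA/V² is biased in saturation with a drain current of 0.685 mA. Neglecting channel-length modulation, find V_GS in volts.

In saturation I_D = ½ k_n (V_GS − V_TN)², so V_GS − V_TN = √(2 I_D / k_n) = √(2 × 0.685 / 3.81) = 0.6 V.
V_GS = 0.981 + 0.6 = 1.58 V.

V_GS = 1.58 V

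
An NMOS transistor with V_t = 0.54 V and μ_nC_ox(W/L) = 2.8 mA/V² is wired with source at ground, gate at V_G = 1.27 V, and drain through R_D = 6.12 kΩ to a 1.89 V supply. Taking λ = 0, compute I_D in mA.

V_GS = V_G = 1.27 V, so V_ov = 1.27 − 0.54 = 0.73 V.
Assume saturation: I_D = ½ k_n V_ov² = 0.5 × 2.8 × 0.73² = 0.746 mA, giving V_DS = V_DD − I_D R_D = 1.89 − 0.746 × 6.12 = -2.68 V.
But -2.68 V < V_ov = 0.73 V, so the device is actually in triode.
In triode I_D = k_n[V_ov V_DS − ½ V_DS²] and I_D = (V_DD − V_DS)/R_D. Equating: 8.57 V_DS² − 13.51 V_DS + 1.89 = 0, giving V_DS = 0.155 V (the root below V_ov).
I_D = (1.89 − 0.155) / 6.12 = 0.283 mA.

I_D = 0.283 mA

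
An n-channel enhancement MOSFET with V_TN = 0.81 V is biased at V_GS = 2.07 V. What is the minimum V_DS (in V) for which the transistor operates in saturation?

V_DS,sat = 1.26 V

The boundary between triode and saturation is V_DS = V_GS − V_TN = V_ov.
V_ov = 2.07 − 0.81 = 1.26 V.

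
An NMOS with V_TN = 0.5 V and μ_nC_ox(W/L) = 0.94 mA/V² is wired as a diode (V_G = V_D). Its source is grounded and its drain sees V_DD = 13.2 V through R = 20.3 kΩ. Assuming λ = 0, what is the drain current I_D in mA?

With gate tied to drain, V_GS = V_DS ≥ V_GS − V_TN, so the device is in saturation.
KCL at the drain: ½ k_n (V_GS − V_TN)² = (V_DD − V_GS)/R.
Let x = V_GS − 0.5. Then 9.54 x² + x − 12.7 = 0, giving x = 1.1 V (positive root), so V_GS = 1.6 V.
I_D = (V_DD − V_GS)/R = (13.2 − 1.6) / 20.3 = 0.571 mA.

I_D = 0.571 mA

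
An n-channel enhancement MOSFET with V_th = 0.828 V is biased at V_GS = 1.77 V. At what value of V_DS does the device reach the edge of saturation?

The boundary between triode and saturation is V_DS = V_GS − V_th = V_ov.
V_ov = 1.77 − 0.828 = 0.942 V.

V_DS,sat = 0.942 V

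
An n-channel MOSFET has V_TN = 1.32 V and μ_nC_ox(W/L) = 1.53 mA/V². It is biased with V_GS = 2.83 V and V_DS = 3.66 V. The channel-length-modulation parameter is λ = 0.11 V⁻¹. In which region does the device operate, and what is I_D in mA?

Saturation; I_D = 2.45 mA

V_ov = V_GS − V_TN = 2.83 − 1.32 = 1.51 V.
Since V_DS = 3.66 V ≥ V_ov = 1.51 V, the device is in saturation.
I_D = ½ k_n V_ov² (1 + λ V_DS) = 0.5 × 1.53 × 1.51² × (1 + 0.11 × 3.66) = 2.45 mA.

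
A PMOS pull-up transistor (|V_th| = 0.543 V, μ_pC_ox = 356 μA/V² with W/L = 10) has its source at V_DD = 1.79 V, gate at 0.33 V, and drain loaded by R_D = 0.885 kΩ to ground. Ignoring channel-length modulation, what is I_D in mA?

I_D = 1.33 mA

V_SG = V_DD − V_G = 1.79 − 0.33 = 1.46 V, so V_ov = 1.46 − 0.543 = 0.917 V.
k_p = μ_pC_ox · (W/L) = 3.56 mA/V².
Assume saturation: I_D = ½ k_p V_ov² = 0.5 × 3.56 × 0.917² = 1.5 mA, giving V_SD = V_DD − I_D R_D = 1.79 − 1.5 × 0.885 = 0.465 V.
But 0.465 V < V_ov = 0.917 V, so the device is actually in triode.
In triode I_D = k_p[V_ov V_SD − ½ V_SD²] and I_D = (V_DD − V_SD)/R_D. Equating: 1.58 V_SD² − 3.889 V_SD + 1.79 = 0, giving V_SD = 0.612 V (the root below V_ov).
I_D = (1.79 − 0.612) / 0.885 = 1.33 mA.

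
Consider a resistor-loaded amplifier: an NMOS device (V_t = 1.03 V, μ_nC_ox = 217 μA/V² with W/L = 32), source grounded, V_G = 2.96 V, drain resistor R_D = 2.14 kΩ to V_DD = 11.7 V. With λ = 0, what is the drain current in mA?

V_GS = V_G = 2.96 V, so V_ov = 2.96 − 1.03 = 1.93 V.
k_n = μ_nC_ox · (W/L) = 6.944 mA/V².
Assume saturation: I_D = ½ k_n V_ov² = 0.5 × 6.944 × 1.93² = 12.9 mA, giving V_DS = V_DD − I_D R_D = 11.7 − 12.9 × 2.14 = -16 V.
But -16 V < V_ov = 1.93 V, so the device is actually in triode.
In triode I_D = k_n[V_ov V_DS − ½ V_DS²] and I_D = (V_DD − V_DS)/R_D. Equating: 7.43 V_DS² − 29.68 V_DS + 11.7 = 0, giving V_DS = 0.443 V (the root below V_ov).
I_D = (11.7 − 0.443) / 2.14 = 5.26 mA.

I_D = 5.26 mA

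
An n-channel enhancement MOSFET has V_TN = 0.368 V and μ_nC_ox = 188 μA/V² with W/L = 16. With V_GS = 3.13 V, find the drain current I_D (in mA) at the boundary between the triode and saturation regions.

At the boundary V_DS = V_ov = V_GS − V_TN = 3.13 − 0.368 = 2.76 V.
k_n = μ_nC_ox · (W/L) = 3.008 mA/V².
I_D = ½ k_n V_ov² = 0.5 × 3.008 × 2.76² = 11.5 mA.

I_D = 11.5 mA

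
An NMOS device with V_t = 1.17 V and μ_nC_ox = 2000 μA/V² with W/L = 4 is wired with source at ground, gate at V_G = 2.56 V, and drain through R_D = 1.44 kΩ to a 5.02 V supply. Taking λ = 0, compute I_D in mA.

I_D = 3.26 mA

V_GS = V_G = 2.56 V, so V_ov = 2.56 − 1.17 = 1.39 V.
k_n = μ_nC_ox · (W/L) = 8 mA/V².
Assume saturation: I_D = ½ k_n V_ov² = 0.5 × 8 × 1.39² = 7.73 mA, giving V_DS = V_DD − I_D R_D = 5.02 − 7.73 × 1.44 = -6.11 V.
But -6.11 V < V_ov = 1.39 V, so the device is actually in triode.
In triode I_D = k_n[V_ov V_DS − ½ V_DS²] and I_D = (V_DD − V_DS)/R_D. Equating: 5.76 V_DS² − 17.01 V_DS + 5.02 = 0, giving V_DS = 0.333 V (the root below V_ov).
I_D = (5.02 − 0.333) / 1.44 = 3.26 mA.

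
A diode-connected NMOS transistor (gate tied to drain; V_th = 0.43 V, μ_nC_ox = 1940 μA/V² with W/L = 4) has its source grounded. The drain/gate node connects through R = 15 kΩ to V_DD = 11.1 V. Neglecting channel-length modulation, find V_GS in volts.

V_GS = 0.850 V

With gate tied to drain, V_GS = V_DS ≥ V_GS − V_th, so the device is in saturation.
k_n = μ_nC_ox · (W/L) = 7.76 mA/V².
KCL at the drain: ½ k_n (V_GS − V_th)² = (V_DD − V_GS)/R.
Let x = V_GS − 0.43. Then 58.2 x² + x − 10.67 = 0, giving x = 0.42 V (positive root), so V_GS = 0.85 V.
I_D = (V_DD − V_GS)/R = (11.1 − 0.85) / 15 = 0.683 mA.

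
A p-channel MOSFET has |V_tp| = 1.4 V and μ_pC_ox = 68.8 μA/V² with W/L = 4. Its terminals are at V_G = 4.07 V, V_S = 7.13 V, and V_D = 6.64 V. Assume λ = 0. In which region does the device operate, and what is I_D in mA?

Triode; I_D = 0.191 mA

V_SG = V_S − V_G = 7.13 − 4.07 = 3.06 V; V_SD = V_S − V_D = 7.13 − 6.64 = 0.49 V.
k_p = μ_pC_ox · (W/L) = 0.2752 mA/V².
V_ov = V_SG − |V_tp| = 3.06 − 1.4 = 1.66 V.
Since V_SD = 0.49 V < V_ov = 1.66 V, the device is in the triode region.
I_D = k_p [V_ov · V_SD − ½ V_SD²] = 0.2752 × [1.66 × 0.49 − 0.5 × 0.49²] = 0.191 mA.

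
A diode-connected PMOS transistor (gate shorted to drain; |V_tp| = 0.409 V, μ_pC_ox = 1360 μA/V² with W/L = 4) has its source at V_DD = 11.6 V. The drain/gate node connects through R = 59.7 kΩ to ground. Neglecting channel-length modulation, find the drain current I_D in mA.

With gate tied to drain, V_SG = V_SD ≥ V_SG − |V_tp|, so the device is in saturation.
k_p = μ_pC_ox · (W/L) = 5.44 mA/V².
KCL at the drain: ½ k_p (V_SG − |V_tp|)² = (V_DD − V_SG)/R.
Let x = V_SG − 0.409. Then 162 x² + x − 11.19 = 0, giving x = 0.259 V (positive root), so V_SG = 0.668 V.
I_D = (V_DD − V_SG)/R = (11.6 − 0.668) / 59.7 = 0.183 mA.

I_D = 0.183 mA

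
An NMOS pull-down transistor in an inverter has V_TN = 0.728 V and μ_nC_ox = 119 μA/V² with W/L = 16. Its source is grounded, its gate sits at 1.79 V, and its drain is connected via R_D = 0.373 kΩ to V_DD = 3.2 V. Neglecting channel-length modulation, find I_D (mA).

V_GS = V_G = 1.79 V, so V_ov = 1.79 − 0.728 = 1.06 V.
k_n = μ_nC_ox · (W/L) = 1.904 mA/V².
Assume saturation: I_D = ½ k_n V_ov² = 0.5 × 1.904 × 1.06² = 1.07 mA, giving V_DS = V_DD − I_D R_D = 3.2 − 1.07 × 0.373 = 2.8 V.
V_DS = 2.8 V ≥ V_ov = 1.06 V, confirming saturation.

I_D = 1.07 mA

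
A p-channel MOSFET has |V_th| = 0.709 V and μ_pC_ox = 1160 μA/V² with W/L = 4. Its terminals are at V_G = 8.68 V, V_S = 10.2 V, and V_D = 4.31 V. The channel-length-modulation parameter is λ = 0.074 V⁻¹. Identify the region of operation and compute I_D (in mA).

Saturation; I_D = 2.19 mA

V_SG = V_S − V_G = 10.2 − 8.68 = 1.52 V; V_SD = V_S − V_D = 10.2 − 4.31 = 5.89 V.
k_p = μ_pC_ox · (W/L) = 4.64 mA/V².
V_ov = V_SG − |V_th| = 1.52 − 0.709 = 0.811 V.
Since V_SD = 5.89 V ≥ V_ov = 0.811 V, the device is in saturation.
I_D = ½ k_p V_ov² (1 + λ V_SD) = 0.5 × 4.64 × 0.811² × (1 + 0.074 × 5.89) = 2.19 mA.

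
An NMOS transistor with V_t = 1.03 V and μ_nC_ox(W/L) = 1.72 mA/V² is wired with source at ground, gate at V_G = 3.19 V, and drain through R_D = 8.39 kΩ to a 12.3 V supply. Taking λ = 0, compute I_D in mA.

V_GS = V_G = 3.19 V, so V_ov = 3.19 − 1.03 = 2.16 V.
Assume saturation: I_D = ½ k_n V_ov² = 0.5 × 1.72 × 2.16² = 4.01 mA, giving V_DS = V_DD − I_D R_D = 12.3 − 4.01 × 8.39 = -21.4 V.
But -21.4 V < V_ov = 2.16 V, so the device is actually in triode.
In triode I_D = k_n[V_ov V_DS − ½ V_DS²] and I_D = (V_DD − V_DS)/R_D. Equating: 7.22 V_DS² − 32.17 V_DS + 12.3 = 0, giving V_DS = 0.422 V (the root below V_ov).
I_D = (12.3 − 0.422) / 8.39 = 1.42 mA.

I_D = 1.42 mA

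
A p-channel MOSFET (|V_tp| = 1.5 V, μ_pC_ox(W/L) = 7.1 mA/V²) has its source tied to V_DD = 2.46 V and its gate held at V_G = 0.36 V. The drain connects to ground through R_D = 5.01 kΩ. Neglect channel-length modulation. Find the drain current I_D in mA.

I_D = 0.467 mA

V_SG = V_DD − V_G = 2.46 − 0.36 = 2.1 V, so V_ov = 2.1 − 1.5 = 0.6 V.
Assume saturation: I_D = ½ k_p V_ov² = 0.5 × 7.1 × 0.6² = 1.28 mA, giving V_SD = V_DD − I_D R_D = 2.46 − 1.28 × 5.01 = -3.94 V.
But -3.94 V < V_ov = 0.6 V, so the device is actually in triode.
In triode I_D = k_p[V_ov V_SD − ½ V_SD²] and I_D = (V_DD − V_SD)/R_D. Equating: 17.8 V_SD² − 22.34 V_SD + 2.46 = 0, giving V_SD = 0.122 V (the root below V_ov).
I_D = (2.46 − 0.122) / 5.01 = 0.467 mA.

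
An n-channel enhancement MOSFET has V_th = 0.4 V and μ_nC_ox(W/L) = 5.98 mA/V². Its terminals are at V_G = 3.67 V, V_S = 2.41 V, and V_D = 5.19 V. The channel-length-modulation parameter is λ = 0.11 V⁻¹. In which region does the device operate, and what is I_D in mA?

V_GS = V_G − V_S = 3.67 − 2.41 = 1.26 V; V_DS = V_D − V_S = 5.19 − 2.41 = 2.78 V.
V_ov = V_GS − V_th = 1.26 − 0.4 = 0.86 V.
Since V_DS = 2.78 V ≥ V_ov = 0.86 V, the device is in saturation.
I_D = ½ k_n V_ov² (1 + λ V_DS) = 0.5 × 5.98 × 0.86² × (1 + 0.11 × 2.78) = 2.89 mA.

Saturation; I_D = 2.89 mA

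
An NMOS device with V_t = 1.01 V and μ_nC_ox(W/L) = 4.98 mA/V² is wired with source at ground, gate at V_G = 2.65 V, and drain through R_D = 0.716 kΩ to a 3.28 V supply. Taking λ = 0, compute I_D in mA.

V_GS = V_G = 2.65 V, so V_ov = 2.65 − 1.01 = 1.64 V.
Assume saturation: I_D = ½ k_n V_ov² = 0.5 × 4.98 × 1.64² = 6.7 mA, giving V_DS = V_DD − I_D R_D = 3.28 − 6.7 × 0.716 = -1.52 V.
But -1.52 V < V_ov = 1.64 V, so the device is actually in triode.
In triode I_D = k_n[V_ov V_DS − ½ V_DS²] and I_D = (V_DD − V_DS)/R_D. Equating: 1.78 V_DS² − 6.848 V_DS + 3.28 = 0, giving V_DS = 0.561 V (the root below V_ov).
I_D = (3.28 − 0.561) / 0.716 = 3.8 mA.

I_D = 3.80 mA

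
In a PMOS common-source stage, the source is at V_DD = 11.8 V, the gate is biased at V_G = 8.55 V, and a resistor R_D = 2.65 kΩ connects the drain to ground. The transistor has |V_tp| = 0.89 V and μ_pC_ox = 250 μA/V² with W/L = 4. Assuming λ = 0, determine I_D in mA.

V_SG = V_DD − V_G = 11.8 − 8.55 = 3.25 V, so V_ov = 3.25 − 0.89 = 2.36 V.
k_p = μ_pC_ox · (W/L) = 1 mA/V².
Assume saturation: I_D = ½ k_p V_ov² = 0.5 × 1 × 2.36² = 2.78 mA, giving V_SD = V_DD − I_D R_D = 11.8 − 2.78 × 2.65 = 4.42 V.
V_SD = 4.42 V ≥ V_ov = 2.36 V, confirming saturation.

I_D = 2.78 mA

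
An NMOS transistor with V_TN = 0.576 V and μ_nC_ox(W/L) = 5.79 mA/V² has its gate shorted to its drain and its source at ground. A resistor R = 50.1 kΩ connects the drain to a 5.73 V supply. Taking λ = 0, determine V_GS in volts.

V_GS = 0.761 V

With gate tied to drain, V_GS = V_DS ≥ V_GS − V_TN, so the device is in saturation.
KCL at the drain: ½ k_n (V_GS − V_TN)² = (V_DD − V_GS)/R.
Let x = V_GS − 0.576. Then 145 x² + x − 5.154 = 0, giving x = 0.185 V (positive root), so V_GS = 0.761 V.
I_D = (V_DD − V_GS)/R = (5.73 − 0.761) / 50.1 = 0.0992 mA.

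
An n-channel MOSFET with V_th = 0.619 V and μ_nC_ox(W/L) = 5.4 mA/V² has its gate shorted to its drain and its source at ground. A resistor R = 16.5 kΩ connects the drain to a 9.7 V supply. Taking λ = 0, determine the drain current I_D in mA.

I_D = 0.524 mA

With gate tied to drain, V_GS = V_DS ≥ V_GS − V_th, so the device is in saturation.
KCL at the drain: ½ k_n (V_GS − V_th)² = (V_DD − V_GS)/R.
Let x = V_GS − 0.619. Then 44.6 x² + x − 9.081 = 0, giving x = 0.44 V (positive root), so V_GS = 1.06 V.
I_D = (V_DD − V_GS)/R = (9.7 − 1.06) / 16.5 = 0.524 mA.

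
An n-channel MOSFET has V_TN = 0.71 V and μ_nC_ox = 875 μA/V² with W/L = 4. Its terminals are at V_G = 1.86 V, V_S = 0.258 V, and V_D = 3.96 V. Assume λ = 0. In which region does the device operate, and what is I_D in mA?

V_GS = V_G − V_S = 1.86 − 0.258 = 1.6 V; V_DS = V_D − V_S = 3.96 − 0.258 = 3.7 V.
k_n = μ_nC_ox · (W/L) = 3.5 mA/V².
V_ov = V_GS − V_TN = 1.6 − 0.71 = 0.892 V.
Since V_DS = 3.7 V ≥ V_ov = 0.892 V, the device is in saturation.
I_D = ½ k_n V_ov² = 0.5 × 3.5 × 0.892² = 1.39 mA.

Saturation; I_D = 1.39 mA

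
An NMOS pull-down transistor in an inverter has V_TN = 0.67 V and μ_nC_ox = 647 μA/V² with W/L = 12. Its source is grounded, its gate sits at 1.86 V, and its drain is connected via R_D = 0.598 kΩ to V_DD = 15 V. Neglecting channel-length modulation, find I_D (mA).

V_GS = V_G = 1.86 V, so V_ov = 1.86 − 0.67 = 1.19 V.
k_n = μ_nC_ox · (W/L) = 7.764 mA/V².
Assume saturation: I_D = ½ k_n V_ov² = 0.5 × 7.764 × 1.19² = 5.5 mA, giving V_DS = V_DD − I_D R_D = 15 − 5.5 × 0.598 = 11.7 V.
V_DS = 11.7 V ≥ V_ov = 1.19 V, confirming saturation.

I_D = 5.50 mA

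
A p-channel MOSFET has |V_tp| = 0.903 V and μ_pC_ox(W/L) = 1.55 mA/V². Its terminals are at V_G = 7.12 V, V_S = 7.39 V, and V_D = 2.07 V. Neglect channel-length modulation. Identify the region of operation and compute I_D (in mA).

V_SG = V_S − V_G = 7.39 − 7.12 = 0.27 V; V_SD = V_S − V_D = 7.39 − 2.07 = 5.32 V.
V_SG = 0.27 V < |V_tp| = 0.903 V, so the transistor is in cutoff.

Cutoff; I_D = 0 mA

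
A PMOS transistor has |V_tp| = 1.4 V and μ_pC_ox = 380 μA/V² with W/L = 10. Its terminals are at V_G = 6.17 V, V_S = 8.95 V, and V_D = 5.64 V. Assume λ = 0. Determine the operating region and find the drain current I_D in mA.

V_SG = V_S − V_G = 8.95 − 6.17 = 2.78 V; V_SD = V_S − V_D = 8.95 − 5.64 = 3.31 V.
k_p = μ_pC_ox · (W/L) = 3.8 mA/V².
V_ov = V_SG − |V_tp| = 2.78 − 1.4 = 1.38 V.
Since V_SD = 3.31 V ≥ V_ov = 1.38 V, the device is in saturation.
I_D = ½ k_p V_ov² = 0.5 × 3.8 × 1.38² = 3.62 mA.

Saturation; I_D = 3.62 mA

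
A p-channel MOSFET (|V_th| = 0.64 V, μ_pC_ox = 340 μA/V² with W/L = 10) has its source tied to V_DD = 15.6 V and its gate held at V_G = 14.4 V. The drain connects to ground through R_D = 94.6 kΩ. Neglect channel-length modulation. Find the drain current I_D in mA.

I_D = 0.164 mA

V_SG = V_DD − V_G = 15.6 − 14.4 = 1.2 V, so V_ov = 1.2 − 0.64 = 0.56 V.
k_p = μ_pC_ox · (W/L) = 3.4 mA/V².
Assume saturation: I_D = ½ k_p V_ov² = 0.5 × 3.4 × 0.56² = 0.533 mA, giving V_SD = V_DD − I_D R_D = 15.6 − 0.533 × 94.6 = -34.8 V.
But -34.8 V < V_ov = 0.56 V, so the device is actually in triode.
In triode I_D = k_p[V_ov V_SD − ½ V_SD²] and I_D = (V_DD − V_SD)/R_D. Equating: 161 V_SD² − 181.1 V_SD + 15.6 = 0, giving V_SD = 0.094 V (the root below V_ov).
I_D = (15.6 − 0.094) / 94.6 = 0.164 mA.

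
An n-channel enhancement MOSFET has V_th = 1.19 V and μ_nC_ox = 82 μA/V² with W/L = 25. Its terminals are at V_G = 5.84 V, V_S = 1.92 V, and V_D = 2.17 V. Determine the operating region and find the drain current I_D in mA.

Triode; I_D = 1.34 mA

V_GS = V_G − V_S = 5.84 − 1.92 = 3.92 V; V_DS = V_D − V_S = 2.17 − 1.92 = 0.25 V.
k_n = μ_nC_ox · (W/L) = 2.05 mA/V².
V_ov = V_GS − V_th = 3.92 − 1.19 = 2.73 V.
Since V_DS = 0.25 V < V_ov = 2.73 V, the device is in the triode region.
I_D = k_n [V_ov · V_DS − ½ V_DS²] = 2.05 × [2.73 × 0.25 − 0.5 × 0.25²] = 1.34 mA.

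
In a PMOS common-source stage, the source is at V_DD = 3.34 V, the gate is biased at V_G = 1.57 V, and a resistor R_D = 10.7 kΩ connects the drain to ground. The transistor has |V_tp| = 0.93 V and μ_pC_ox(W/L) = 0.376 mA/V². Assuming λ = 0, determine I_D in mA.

I_D = 0.133 mA

V_SG = V_DD − V_G = 3.34 − 1.57 = 1.77 V, so V_ov = 1.77 − 0.93 = 0.84 V.
Assume saturation: I_D = ½ k_p V_ov² = 0.5 × 0.376 × 0.84² = 0.133 mA, giving V_SD = V_DD − I_D R_D = 3.34 − 0.133 × 10.7 = 1.92 V.
V_SD = 1.92 V ≥ V_ov = 0.84 V, confirming saturation.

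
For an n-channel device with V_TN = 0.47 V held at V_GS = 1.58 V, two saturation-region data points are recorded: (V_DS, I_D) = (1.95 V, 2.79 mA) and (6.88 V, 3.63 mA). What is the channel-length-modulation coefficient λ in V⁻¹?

With V_GS fixed, I_D ∝ (1 + λ V_DS) in saturation, so I_D2/I_D1 = (1 + λ V_DS2)/(1 + λ V_DS1).
3.63/2.79 = 1.301 = (1 + 6.88 λ)/(1 + 1.95 λ).
Solving: λ (I_D1 V_DS2 − I_D2 V_DS1) = I_D2 − I_D1, so λ = (3.63 − 2.79) / (2.79 × 6.88 − 3.63 × 1.95) = 0.84 / 12.1 = 0.0693 V⁻¹.

λ = 0.0693 V⁻¹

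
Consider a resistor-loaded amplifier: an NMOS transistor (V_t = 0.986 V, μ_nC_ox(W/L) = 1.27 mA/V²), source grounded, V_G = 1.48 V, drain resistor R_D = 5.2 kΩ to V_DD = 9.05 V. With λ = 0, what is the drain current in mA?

I_D = 0.155 mA

V_GS = V_G = 1.48 V, so V_ov = 1.48 − 0.986 = 0.494 V.
Assume saturation: I_D = ½ k_n V_ov² = 0.5 × 1.27 × 0.494² = 0.155 mA, giving V_DS = V_DD − I_D R_D = 9.05 − 0.155 × 5.2 = 8.24 V.
V_DS = 8.24 V ≥ V_ov = 0.494 V, confirming saturation.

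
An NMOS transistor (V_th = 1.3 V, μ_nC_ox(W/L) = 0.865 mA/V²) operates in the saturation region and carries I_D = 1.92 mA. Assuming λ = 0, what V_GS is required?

V_GS = 3.41 V

In saturation I_D = ½ k_n (V_GS − V_th)², so V_GS − V_th = √(2 I_D / k_n) = √(2 × 1.92 / 0.865) = 2.11 V.
V_GS = 1.3 + 2.11 = 3.41 V.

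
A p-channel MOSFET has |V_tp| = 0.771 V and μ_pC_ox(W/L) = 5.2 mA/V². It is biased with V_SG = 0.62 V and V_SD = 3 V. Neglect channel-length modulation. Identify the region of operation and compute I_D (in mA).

V_SG = 0.62 V < |V_tp| = 0.771 V, so the transistor is in cutoff.

Cutoff; I_D = 0 mA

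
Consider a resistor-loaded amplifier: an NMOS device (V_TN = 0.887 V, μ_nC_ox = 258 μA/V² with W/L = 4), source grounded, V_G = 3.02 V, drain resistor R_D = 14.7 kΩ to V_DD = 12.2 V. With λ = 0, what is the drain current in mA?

V_GS = V_G = 3.02 V, so V_ov = 3.02 − 0.887 = 2.13 V.
k_n = μ_nC_ox · (W/L) = 1.032 mA/V².
Assume saturation: I_D = ½ k_n V_ov² = 0.5 × 1.032 × 2.13² = 2.35 mA, giving V_DS = V_DD − I_D R_D = 12.2 − 2.35 × 14.7 = -22.3 V.
But -22.3 V < V_ov = 2.13 V, so the device is actually in triode.
In triode I_D = k_n[V_ov V_DS − ½ V_DS²] and I_D = (V_DD − V_DS)/R_D. Equating: 7.59 V_DS² − 33.36 V_DS + 12.2 = 0, giving V_DS = 0.403 V (the root below V_ov).
I_D = (12.2 − 0.403) / 14.7 = 0.803 mA.

I_D = 0.803 mA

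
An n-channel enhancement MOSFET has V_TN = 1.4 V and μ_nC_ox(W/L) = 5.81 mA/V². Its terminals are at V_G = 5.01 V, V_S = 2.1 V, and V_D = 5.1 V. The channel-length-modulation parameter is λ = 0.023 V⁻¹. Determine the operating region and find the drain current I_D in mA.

V_GS = V_G − V_S = 5.01 − 2.1 = 2.91 V; V_DS = V_D − V_S = 5.1 − 2.1 = 3 V.
V_ov = V_GS − V_TN = 2.91 − 1.4 = 1.51 V.
Since V_DS = 3 V ≥ V_ov = 1.51 V, the device is in saturation.
I_D = ½ k_n V_ov² (1 + λ V_DS) = 0.5 × 5.81 × 1.51² × (1 + 0.023 × 3) = 7.08 mA.

Saturation; I_D = 7.08 mA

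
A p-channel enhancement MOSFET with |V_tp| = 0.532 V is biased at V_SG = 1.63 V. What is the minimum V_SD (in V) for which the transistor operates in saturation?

V_SD,sat = 1.10 V

The boundary between triode and saturation is V_SD = V_SG − |V_tp| = V_ov.
V_ov = 1.63 − 0.532 = 1.1 V.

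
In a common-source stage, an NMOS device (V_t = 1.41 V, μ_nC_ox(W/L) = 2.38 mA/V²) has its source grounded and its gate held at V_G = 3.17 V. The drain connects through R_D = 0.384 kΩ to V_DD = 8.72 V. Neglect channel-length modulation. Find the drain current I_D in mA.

V_GS = V_G = 3.17 V, so V_ov = 3.17 − 1.41 = 1.76 V.
Assume saturation: I_D = ½ k_n V_ov² = 0.5 × 2.38 × 1.76² = 3.69 mA, giving V_DS = V_DD − I_D R_D = 8.72 − 3.69 × 0.384 = 7.3 V.
V_DS = 7.3 V ≥ V_ov = 1.76 V, confirming saturation.

I_D = 3.69 mA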